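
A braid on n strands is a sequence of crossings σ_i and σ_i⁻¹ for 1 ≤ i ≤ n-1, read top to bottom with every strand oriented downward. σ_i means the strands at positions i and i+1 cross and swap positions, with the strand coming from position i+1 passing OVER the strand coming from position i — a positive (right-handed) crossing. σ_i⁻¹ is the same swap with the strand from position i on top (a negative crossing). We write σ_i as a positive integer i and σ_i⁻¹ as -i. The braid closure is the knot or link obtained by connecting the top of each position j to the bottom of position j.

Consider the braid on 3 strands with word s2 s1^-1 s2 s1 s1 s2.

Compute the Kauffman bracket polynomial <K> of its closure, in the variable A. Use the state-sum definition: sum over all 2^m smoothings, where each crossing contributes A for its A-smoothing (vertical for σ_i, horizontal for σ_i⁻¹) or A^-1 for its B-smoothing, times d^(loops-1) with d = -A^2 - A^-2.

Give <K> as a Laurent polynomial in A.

A^8 - A^4 + 2 - A^-4 + A^-8 - A^-12

Derivation:
Braid: s2 s1^-1 s2 s1 s1 s2 on 3 strands, 6 crossings.
Writhe w = (#positive) - (#negative) = 5 - 1 = 4.
Enumerate smoothing states for the bracket polynomial. There are 2^6 = 64 states.
Smooth each crossing (0=||, 1=⌣⌢); contribution A^(Σ sign_k(1-2s_k)) * d^(L-1).
Tabulate the states by total A-exponent and number of loops L (A-exp: L × count):
  A^6: L=2 ×1
  A^4: L=1 ×3, L=3 ×3
  A^2: L=2 ×14, L=4 ×1
  A^0: L=1 ×10, L=3 ×10
  A^-2: L=2 ×13, L=4 ×2
  A^-4: L=3 ×6
  A^-6: L=4 ×1
Each group contributes A^e * Σ count * d^(L-1):
Powers of d = -A^2 - A^-2: d^2 = A^4 + 2 + A^-4; d^3 = -A^6 - 3*A^2 - 3*A^-2 - A^-6.
  A^6 * (d) = -A^8 - A^4
  A^4 * (3 + 3*d^2) = 3*A^8 + 9*A^4 + 3
  A^2 * (14*d + d^3) = -A^8 - 17*A^4 - 17 - A^-4
  A^0 * (10 + 10*d^2) = 10*A^4 + 30 + 10*A^-4
  A^-2 * (13*d + 2*d^3) = -2*A^4 - 19 - 19*A^-4 - 2*A^-8
  A^-4 * (6*d^2) = 6 + 12*A^-4 + 6*A^-8
  A^-6 * (d^3) = -1 - 3*A^-4 - 3*A^-8 - A^-12
Summing the groups: <K> = A^8 - A^4 + 2 - A^-4 + A^-8 - A^-12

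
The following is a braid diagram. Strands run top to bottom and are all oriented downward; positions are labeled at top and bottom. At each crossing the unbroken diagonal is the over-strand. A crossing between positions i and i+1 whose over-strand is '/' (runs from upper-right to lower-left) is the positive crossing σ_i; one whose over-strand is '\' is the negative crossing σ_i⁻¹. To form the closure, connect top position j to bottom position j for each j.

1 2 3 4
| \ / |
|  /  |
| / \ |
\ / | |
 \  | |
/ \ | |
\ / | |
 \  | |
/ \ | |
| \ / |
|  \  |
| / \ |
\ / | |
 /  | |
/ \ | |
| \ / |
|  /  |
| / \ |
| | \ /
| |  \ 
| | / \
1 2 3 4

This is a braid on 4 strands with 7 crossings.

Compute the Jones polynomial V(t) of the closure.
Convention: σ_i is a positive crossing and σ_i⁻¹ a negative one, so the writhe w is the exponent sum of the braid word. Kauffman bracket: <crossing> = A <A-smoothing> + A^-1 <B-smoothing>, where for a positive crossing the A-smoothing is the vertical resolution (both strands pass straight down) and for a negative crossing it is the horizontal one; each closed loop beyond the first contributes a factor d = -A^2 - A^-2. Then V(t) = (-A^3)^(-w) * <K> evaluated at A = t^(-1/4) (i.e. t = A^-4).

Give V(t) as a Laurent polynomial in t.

Reading the diagram top to bottom ('/'-over between positions i,i+1 = s_i, '\'-over = s_i^-1): braid word = s2 s1^-1 s1^-1 s2^-1 s1 s2 s3^-1.
The presented braid s2 s1^-1 s1^-1 s2^-1 s1 s2 s3^-1 on 4 strands reduces by inverse Markov moves (closure unchanged at each step):
  Destabilize: the word has the form β·s3^-1 where s3^-1 occurs only as the final letter (β ∈ B_3); drop it and the last strand → 3 strands.
Reduced to β = s2 s1^-1 s1^-1 s2^-1 s1 s2 on 3 strands, 6 crossings.
Compute on β:
Braid: s2 s1^-1 s1^-1 s2^-1 s1 s2 on 3 strands, 6 crossings.
Writhe w = (#positive) - (#negative) = 3 - 3 = 0.
Computing the Kauffman bracket via state sum. There are 2^6 = 64 states.
Smooth each crossing (0=||, 1=⌣⌢); contribution A^(Σ sign_k(1-2s_k)) * d^(L-1).
Tabulate the states by total A-exponent and number of loops L (A-exp: L × count):
  A^6: L=2 ×1
  A^4: L=1 ×2, L=3 ×4
  A^2: L=2 ×13, L=4 ×2
  A^0: L=1 ×9, L=3 ×11
  A^-2: L=2 ×13, L=4 ×2
  A^-4: L=1 ×2, L=3 ×4
  A^-6: L=2 ×1
Each group contributes A^e * Σ count * d^(L-1):
Powers of d = -A^2 - A^-2: d^2 = A^4 + 2 + A^-4; d^3 = -A^6 - 3*A^2 - 3*A^-2 - A^-6.
  A^6 * (d) = -A^8 - A^4
  A^4 * (2 + 4*d^2) = 4*A^8 + 10*A^4 + 4
  A^2 * (13*d + 2*d^3) = -2*A^8 - 19*A^4 - 19 - 2*A^-4
  A^0 * (9 + 11*d^2) = 11*A^4 + 31 + 11*A^-4
  A^-2 * (13*d + 2*d^3) = -2*A^4 - 19 - 19*A^-4 - 2*A^-8
  A^-4 * (2 + 4*d^2) = 4 + 10*A^-4 + 4*A^-8
  A^-6 * (d) = -A^-4 - A^-8
Summing the groups: <K> = A^8 - A^4 + 1 - A^-4 + A^-8
Normalise by the writhe: (-A^3)^(-w) = (-A^3)^(0) = 1, so f(A) = 1 * <K> = A^8 - A^4 + 1 - A^-4 + A^-8.
Substitute A = t^(-1/4), i.e. A^e → t^(-e/4): V(t) = t^2 - t + 1 - t^-1 + t^-2

Answer: t^2 - t + 1 - t^-1 + t^-2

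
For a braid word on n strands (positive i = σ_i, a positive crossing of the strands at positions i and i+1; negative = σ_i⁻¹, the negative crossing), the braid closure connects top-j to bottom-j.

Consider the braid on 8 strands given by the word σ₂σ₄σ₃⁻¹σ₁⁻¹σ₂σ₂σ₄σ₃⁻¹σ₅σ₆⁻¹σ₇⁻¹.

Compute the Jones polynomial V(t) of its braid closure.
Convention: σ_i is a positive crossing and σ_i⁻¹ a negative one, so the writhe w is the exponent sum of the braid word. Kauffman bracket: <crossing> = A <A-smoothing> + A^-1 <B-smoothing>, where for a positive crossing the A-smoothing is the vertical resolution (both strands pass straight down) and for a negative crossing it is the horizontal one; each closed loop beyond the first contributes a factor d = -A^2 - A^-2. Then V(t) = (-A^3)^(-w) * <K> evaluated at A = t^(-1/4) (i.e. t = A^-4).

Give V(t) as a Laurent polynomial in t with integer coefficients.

The presented braid s2 s4 s3^-1 s1^-1 s2 s2 s4 s3^-1 s5 s6^-1 s7^-1 on 8 strands reduces by inverse Markov moves (closure unchanged at each step):
  Destabilize: the word has the form β·s7^-1 where s7^-1 occurs only as the final letter (β ∈ B_7); drop it and the last strand → 7 strands.
  Destabilize: the word has the form β·s6^-1 where s6^-1 occurs only as the final letter (β ∈ B_6); drop it and the last strand → 6 strands.
  Destabilize: the word has the form β·s5 where s5 occurs only as the final letter (β ∈ B_5); drop it and the last strand → 5 strands.
Reduced to β = s2 s4 s3^-1 s1^-1 s2 s2 s4 s3^-1 on 5 strands, 8 crossings.
Compute on β:
Braid: s2 s4 s3^-1 s1^-1 s2 s2 s4 s3^-1 on 5 strands, 8 crossings.
Writhe w = (#positive) - (#negative) = 5 - 3 = 2.
Computing the Kauffman bracket via state sum. There are 2^8 = 256 states.
Each crossing splits two ways (0=vertical, 1=horizontal). The state's weight is A^(#A-smoothings - #B-smoothings) * d^(loops - 1).
Tabulate the states by total A-exponent and number of loops L (A-exp: L × count):
  A^8: L=4 ×1
  A^6: L=3 ×7, L=5 ×1
  A^4: L=2 ×19, L=4 ×9
  A^2: L=1 ×19, L=3 ×35, L=5 ×2
  A^0: L=2 ×48, L=4 ×22
  A^-2: L=3 ×49, L=5 ×7
  A^-4: L=4 ×27, L=6 ×1
  A^-6: L=5 ×8
  A^-8: L=6 ×1
Each group contributes A^e * Σ count * d^(L-1):
Powers of d = -A^2 - A^-2: d^2 = A^4 + 2 + A^-4; d^3 = -A^6 - 3*A^2 - 3*A^-2 - A^-6; d^4 = A^8 + 4*A^4 + 6 + 4*A^-4 + A^-8; d^5 = -A^10 - 5*A^6 - 10*A^2 - 10*A^-2 - 5*A^-6 - A^-10.
  A^8 * (d^3) = -A^14 - 3*A^10 - 3*A^6 - A^2
  A^6 * (7*d^2 + d^4) = A^14 + 11*A^10 + 20*A^6 + 11*A^2 + A^-2
  A^4 * (19*d + 9*d^3) = -9*A^10 - 46*A^6 - 46*A^2 - 9*A^-2
  A^2 * (19 + 35*d^2 + 2*d^4) = 2*A^10 + 43*A^6 + 101*A^2 + 43*A^-2 + 2*A^-6
  A^0 * (48*d + 22*d^3) = -22*A^6 - 114*A^2 - 114*A^-2 - 22*A^-6
  A^-2 * (49*d^2 + 7*d^4) = 7*A^6 + 77*A^2 + 140*A^-2 + 77*A^-6 + 7*A^-10
  A^-4 * (27*d^3 + d^5) = -A^6 - 32*A^2 - 91*A^-2 - 91*A^-6 - 32*A^-10 - A^-14
  A^-6 * (8*d^4) = 8*A^2 + 32*A^-2 + 48*A^-6 + 32*A^-10 + 8*A^-14
  A^-8 * (d^5) = -A^2 - 5*A^-2 - 10*A^-6 - 10*A^-10 - 5*A^-14 - A^-18
Summing the groups: <K> = A^10 - 2*A^6 + 3*A^2 - 3*A^-2 + 4*A^-6 - 3*A^-10 + 2*A^-14 - A^-18
Normalise by the writhe: (-A^3)^(-w) = (-A^3)^(-2) = A^-6, so f(A) = A^-6 * <K> = A^4 - 2 + 3*A^-4 - 3*A^-8 + 4*A^-12 - 3*A^-16 + 2*A^-20 - A^-24.
Substitute A = t^(-1/4), i.e. A^e → t^(-e/4): V(t) = -t^6 + 2*t^5 - 3*t^4 + 4*t^3 - 3*t^2 + 3*t - 2 + t^-1

Answer: -t^6 + 2*t^5 - 3*t^4 + 4*t^3 - 3*t^2 + 3*t - 2 + t^-1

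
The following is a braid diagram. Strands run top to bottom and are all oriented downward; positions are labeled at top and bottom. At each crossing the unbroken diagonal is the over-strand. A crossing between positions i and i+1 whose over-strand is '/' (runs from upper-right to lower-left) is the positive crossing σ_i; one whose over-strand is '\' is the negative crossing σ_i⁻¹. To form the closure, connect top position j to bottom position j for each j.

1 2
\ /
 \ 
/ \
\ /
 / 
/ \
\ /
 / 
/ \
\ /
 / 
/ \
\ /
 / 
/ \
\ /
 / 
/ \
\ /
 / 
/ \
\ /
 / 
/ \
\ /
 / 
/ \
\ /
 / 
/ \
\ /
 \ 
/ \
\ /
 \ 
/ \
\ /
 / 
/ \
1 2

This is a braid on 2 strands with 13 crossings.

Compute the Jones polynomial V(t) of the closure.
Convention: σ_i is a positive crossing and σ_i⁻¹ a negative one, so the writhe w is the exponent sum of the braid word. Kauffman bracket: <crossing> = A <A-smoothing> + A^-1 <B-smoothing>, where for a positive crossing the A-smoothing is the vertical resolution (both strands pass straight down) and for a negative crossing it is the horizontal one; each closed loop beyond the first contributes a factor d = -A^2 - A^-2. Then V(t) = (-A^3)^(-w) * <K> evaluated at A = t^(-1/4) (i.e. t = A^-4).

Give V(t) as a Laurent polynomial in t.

-t^10 + t^9 - t^8 + t^7 - t^6 + t^5 + t^3

Derivation:
Reading the diagram top to bottom ('/'-over between positions i,i+1 = s_i, '\'-over = s_i^-1): braid word = s1^-1 s1 s1 s1 s1 s1 s1 s1 s1 s1 s1^-1 s1^-1 s1.
The presented braid s1^-1 s1 s1 s1 s1 s1 s1 s1 s1 s1 s1^-1 s1^-1 s1 on 2 strands reduces by inverse Markov moves (closure unchanged at each step):
  Deconjugate: the word is γ·β·γ⁻¹ with γ = s1^-1 (prefix) and γ⁻¹ = s1 (suffix); strip both.
  Deconjugate: the word is γ·β·γ⁻¹ with γ = s1 s1 (prefix) and γ⁻¹ = s1^-1 s1^-1 (suffix); strip both.
Reduced to β = s1 s1 s1 s1 s1 s1 s1 on 2 strands, 7 crossings.
Compute on β:
Braid: s1 s1 s1 s1 s1 s1 s1 on 2 strands, 7 crossings.
Writhe w = (#positive) - (#negative) = 7 - 0 = 7.
Enumerate smoothing states for the bracket polynomial. There are 2^7 = 128 states.
Smooth each crossing (0=||, 1=⌣⌢); contribution A^(Σ sign_k(1-2s_k)) * d^(L-1).
Tabulate the states by total A-exponent and number of loops L (A-exp: L × count):
  A^7: L=2 ×1
  A^5: L=1 ×7
  A^3: L=2 ×21
  A^1: L=3 ×35
  A^-1: L=4 ×35
  A^-3: L=5 ×21
  A^-5: L=6 ×7
  A^-7: L=7 ×1
Each group contributes A^e * Σ count * d^(L-1):
Powers of d = -A^2 - A^-2: d^2 = A^4 + 2 + A^-4; d^3 = -A^6 - 3*A^2 - 3*A^-2 - A^-6; d^4 = A^8 + 4*A^4 + 6 + 4*A^-4 + A^-8; d^5 = -A^10 - 5*A^6 - 10*A^2 - 10*A^-2 - 5*A^-6 - A^-10; d^6 = A^12 + 6*A^8 + 15*A^4 + 20 + 15*A^-4 + 6*A^-8 + A^-12.
  A^7 * (d) = -A^9 - A^5
  A^5 * (7) = 7*A^5
  A^3 * (21*d) = -21*A^5 - 21*A
  A^1 * (35*d^2) = 35*A^5 + 70*A + 35*A^-3
  A^-1 * (35*d^3) = -35*A^5 - 105*A - 105*A^-3 - 35*A^-7
  A^-3 * (21*d^4) = 21*A^5 + 84*A + 126*A^-3 + 84*A^-7 + 21*A^-11
  A^-5 * (7*d^5) = -7*A^5 - 35*A - 70*A^-3 - 70*A^-7 - 35*A^-11 - 7*A^-15
  A^-7 * (d^6) = A^5 + 6*A + 15*A^-3 + 20*A^-7 + 15*A^-11 + 6*A^-15 + A^-19
Summing the groups: <K> = -A^9 - A + A^-3 - A^-7 + A^-11 - A^-15 + A^-19
Normalise by the writhe: (-A^3)^(-w) = (-A^3)^(-7) = -A^-21, so f(A) = -A^-21 * <K> = A^-12 + A^-20 - A^-24 + A^-28 - A^-32 + A^-36 - A^-40.
Substitute A = t^(-1/4), i.e. A^e → t^(-e/4): V(t) = -t^10 + t^9 - t^8 + t^7 - t^6 + t^5 + t^3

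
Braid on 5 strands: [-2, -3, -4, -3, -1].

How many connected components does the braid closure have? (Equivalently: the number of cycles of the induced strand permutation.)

2

Derivation:
Track the strand permutation on 5 strands, starting from identity.
  step 1: s2^-1 swaps positions 2,3 -> [1 3 2 4 5]
  step 2: s3^-1 swaps positions 3,4 -> [1 3 4 2 5]
  step 3: s4^-1 swaps positions 4,5 -> [1 3 4 5 2]
  step 4: s3^-1 swaps positions 3,4 -> [1 3 5 4 2]
  step 5: s1^-1 swaps positions 1,2 -> [3 1 5 4 2]
Final permutation (position -> original strand): [3 1 5 4 2]
Closure components = cycle count of this permutation = 2.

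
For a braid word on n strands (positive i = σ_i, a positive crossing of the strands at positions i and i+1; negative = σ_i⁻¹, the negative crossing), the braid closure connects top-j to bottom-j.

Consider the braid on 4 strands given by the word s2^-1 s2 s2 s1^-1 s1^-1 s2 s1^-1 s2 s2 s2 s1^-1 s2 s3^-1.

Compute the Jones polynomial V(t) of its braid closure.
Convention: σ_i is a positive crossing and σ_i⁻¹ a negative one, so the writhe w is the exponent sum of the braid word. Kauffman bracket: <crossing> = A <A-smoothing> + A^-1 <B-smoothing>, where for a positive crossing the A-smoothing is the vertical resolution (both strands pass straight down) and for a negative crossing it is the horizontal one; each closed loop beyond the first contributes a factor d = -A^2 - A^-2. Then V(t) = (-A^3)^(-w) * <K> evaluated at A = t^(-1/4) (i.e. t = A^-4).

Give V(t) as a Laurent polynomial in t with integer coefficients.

The presented braid s2^-1 s2 s2 s1^-1 s1^-1 s2 s1^-1 s2 s2 s2 s1^-1 s2 s3^-1 on 4 strands reduces by inverse Markov moves (closure unchanged at each step):
  Destabilize: the word has the form β·s3^-1 where s3^-1 occurs only as the final letter (β ∈ B_3); drop it and the last strand → 3 strands.
  Deconjugate: the word is γ·β·γ⁻¹ with γ = s2^-1 (prefix) and γ⁻¹ = s2 (suffix); strip both.
Reduced to β = s2 s2 s1^-1 s1^-1 s2 s1^-1 s2 s2 s2 s1^-1 on 3 strands, 10 crossings.
Compute on β:
Braid: s2 s2 s1^-1 s1^-1 s2 s1^-1 s2 s2 s2 s1^-1 on 3 strands, 10 crossings.
Writhe w = (#positive) - (#negative) = 6 - 4 = 2.
Computing the Kauffman bracket via state sum. There are 2^10 = 1024 states.
Each crossing splits two ways (0=vertical, 1=horizontal). The state's weight is A^(#A-smoothings - #B-smoothings) * d^(loops - 1).
Tabulate the states by total A-exponent and number of loops L (A-exp: L × count):
  A^10: L=5 ×1
  A^8: L=4 ×10
  A^6: L=3 ×41, L=5 ×4
  A^4: L=2 ×81, L=4 ×38, L=6 ×1
  A^2: L=1 ×71, L=3 ×117, L=5 ×22
  A^0: L=2 ×154, L=4 ×91, L=6 ×7
  A^-2: L=3 ×168, L=5 ×41, L=7 ×1
  A^-4: L=4 ×110, L=6 ×10
  A^-6: L=5 ×44, L=7 ×1
  A^-8: L=6 ×10
  A^-10: L=7 ×1
Each group contributes A^e * Σ count * d^(L-1):
Powers of d = -A^2 - A^-2: d^2 = A^4 + 2 + A^-4; d^3 = -A^6 - 3*A^2 - 3*A^-2 - A^-6; d^4 = A^8 + 4*A^4 + 6 + 4*A^-4 + A^-8; d^5 = -A^10 - 5*A^6 - 10*A^2 - 10*A^-2 - 5*A^-6 - A^-10; d^6 = A^12 + 6*A^8 + 15*A^4 + 20 + 15*A^-4 + 6*A^-8 + A^-12.
  A^10 * (d^4) = A^18 + 4*A^14 + 6*A^10 + 4*A^6 + A^2
  A^8 * (10*d^3) = -10*A^14 - 30*A^10 - 30*A^6 - 10*A^2
  A^6 * (41*d^2 + 4*d^4) = 4*A^14 + 57*A^10 + 106*A^6 + 57*A^2 + 4*A^-2
  A^4 * (81*d + 38*d^3 + d^5) = -A^14 - 43*A^10 - 205*A^6 - 205*A^2 - 43*A^-2 - A^-6
  A^2 * (71 + 117*d^2 + 22*d^4) = 22*A^10 + 205*A^6 + 437*A^2 + 205*A^-2 + 22*A^-6
  A^0 * (154*d + 91*d^3 + 7*d^5) = -7*A^10 - 126*A^6 - 497*A^2 - 497*A^-2 - 126*A^-6 - 7*A^-10
  A^-2 * (168*d^2 + 41*d^4 + d^6) = A^10 + 47*A^6 + 347*A^2 + 602*A^-2 + 347*A^-6 + 47*A^-10 + A^-14
  A^-4 * (110*d^3 + 10*d^5) = -10*A^6 - 160*A^2 - 430*A^-2 - 430*A^-6 - 160*A^-10 - 10*A^-14
  A^-6 * (44*d^4 + d^6) = A^6 + 50*A^2 + 191*A^-2 + 284*A^-6 + 191*A^-10 + 50*A^-14 + A^-18
  A^-8 * (10*d^5) = -10*A^2 - 50*A^-2 - 100*A^-6 - 100*A^-10 - 50*A^-14 - 10*A^-18
  A^-10 * (d^6) = A^2 + 6*A^-2 + 15*A^-6 + 20*A^-10 + 15*A^-14 + 6*A^-18 + A^-22
Summing the groups: <K> = A^18 - 3*A^14 + 6*A^10 - 8*A^6 + 11*A^2 - 12*A^-2 + 11*A^-6 - 9*A^-10 + 6*A^-14 - 3*A^-18 + A^-22
Normalise by the writhe: (-A^3)^(-w) = (-A^3)^(-2) = A^-6, so f(A) = A^-6 * <K> = A^12 - 3*A^8 + 6*A^4 - 8 + 11*A^-4 - 12*A^-8 + 11*A^-12 - 9*A^-16 + 6*A^-20 - 3*A^-24 + A^-28.
Substitute A = t^(-1/4), i.e. A^e → t^(-e/4): V(t) = t^7 - 3*t^6 + 6*t^5 - 9*t^4 + 11*t^3 - 12*t^2 + 11*t - 8 + 6*t^-1 - 3*t^-2 + t^-3

Answer: t^7 - 3*t^6 + 6*t^5 - 9*t^4 + 11*t^3 - 12*t^2 + 11*t - 8 + 6*t^-1 - 3*t^-2 + t^-3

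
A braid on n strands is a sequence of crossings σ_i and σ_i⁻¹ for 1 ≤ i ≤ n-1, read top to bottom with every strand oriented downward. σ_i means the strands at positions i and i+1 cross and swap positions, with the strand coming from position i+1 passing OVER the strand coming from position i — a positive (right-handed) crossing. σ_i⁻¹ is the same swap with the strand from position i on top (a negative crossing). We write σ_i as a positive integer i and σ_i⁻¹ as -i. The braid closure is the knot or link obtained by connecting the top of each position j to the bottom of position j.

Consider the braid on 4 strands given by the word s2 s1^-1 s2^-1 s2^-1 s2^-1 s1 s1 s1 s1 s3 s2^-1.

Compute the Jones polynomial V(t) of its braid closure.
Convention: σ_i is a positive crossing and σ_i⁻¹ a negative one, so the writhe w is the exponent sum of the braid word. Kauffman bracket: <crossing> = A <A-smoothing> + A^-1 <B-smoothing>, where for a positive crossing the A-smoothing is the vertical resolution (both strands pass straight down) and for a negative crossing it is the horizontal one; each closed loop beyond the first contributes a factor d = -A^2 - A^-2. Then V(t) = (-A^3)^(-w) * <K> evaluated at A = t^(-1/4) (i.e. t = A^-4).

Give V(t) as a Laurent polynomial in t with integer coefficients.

The presented braid s2 s1^-1 s2^-1 s2^-1 s2^-1 s1 s1 s1 s1 s3 s2^-1 on 4 strands reduces by inverse Markov moves (closure unchanged at each step):
  Deconjugate: the word is γ·β·γ⁻¹ with γ = s2 (prefix) and γ⁻¹ = s2^-1 (suffix); strip both.
  Destabilize: the word has the form β·s3 where s3 occurs only as the final letter (β ∈ B_3); drop it and the last strand → 3 strands.
  Deconjugate: the word is γ·β·γ⁻¹ with γ = s1^-1 (prefix) and γ⁻¹ = s1 (suffix); strip both.
Reduced to β = s2^-1 s2^-1 s2^-1 s1 s1 s1 on 3 strands, 6 crossings.
Compute on β:
Braid: s2^-1 s2^-1 s2^-1 s1 s1 s1 on 3 strands, 6 crossings.
Writhe w = (#positive) - (#negative) = 3 - 3 = 0.
Computing the Kauffman bracket via state sum. There are 2^6 = 64 states.
Each crossing splits two ways (0=vertical, 1=horizontal). The state's weight is A^(#A-smoothings - #B-smoothings) * d^(loops - 1).
Tabulate the states by total A-exponent and number of loops L (A-exp: L × count):
  A^6: L=4 ×1
  A^4: L=3 ×6
  A^2: L=2 ×12, L=4 ×3
  A^0: L=1 ×9, L=3 ×10, L=5 ×1
  A^-2: L=2 ×12, L=4 ×3
  A^-4: L=3 ×6
  A^-6: L=4 ×1
Each group contributes A^e * Σ count * d^(L-1):
Powers of d = -A^2 - A^-2: d^2 = A^4 + 2 + A^-4; d^3 = -A^6 - 3*A^2 - 3*A^-2 - A^-6; d^4 = A^8 + 4*A^4 + 6 + 4*A^-4 + A^-8.
  A^6 * (d^3) = -A^12 - 3*A^8 - 3*A^4 - 1
  A^4 * (6*d^2) = 6*A^8 + 12*A^4 + 6
  A^2 * (12*d + 3*d^3) = -3*A^8 - 21*A^4 - 21 - 3*A^-4
  A^0 * (9 + 10*d^2 + d^4) = A^8 + 14*A^4 + 35 + 14*A^-4 + A^-8
  A^-2 * (12*d + 3*d^3) = -3*A^4 - 21 - 21*A^-4 - 3*A^-8
  A^-4 * (6*d^2) = 6 + 12*A^-4 + 6*A^-8
  A^-6 * (d^3) = -1 - 3*A^-4 - 3*A^-8 - A^-12
Summing the groups: <K> = -A^12 + A^8 - A^4 + 3 - A^-4 + A^-8 - A^-12
Normalise by the writhe: (-A^3)^(-w) = (-A^3)^(0) = 1, so f(A) = 1 * <K> = -A^12 + A^8 - A^4 + 3 - A^-4 + A^-8 - A^-12.
Substitute A = t^(-1/4), i.e. A^e → t^(-e/4): V(t) = -t^3 + t^2 - t + 3 - t^-1 + t^-2 - t^-3

Answer: -t^3 + t^2 - t + 3 - t^-1 + t^-2 - t^-3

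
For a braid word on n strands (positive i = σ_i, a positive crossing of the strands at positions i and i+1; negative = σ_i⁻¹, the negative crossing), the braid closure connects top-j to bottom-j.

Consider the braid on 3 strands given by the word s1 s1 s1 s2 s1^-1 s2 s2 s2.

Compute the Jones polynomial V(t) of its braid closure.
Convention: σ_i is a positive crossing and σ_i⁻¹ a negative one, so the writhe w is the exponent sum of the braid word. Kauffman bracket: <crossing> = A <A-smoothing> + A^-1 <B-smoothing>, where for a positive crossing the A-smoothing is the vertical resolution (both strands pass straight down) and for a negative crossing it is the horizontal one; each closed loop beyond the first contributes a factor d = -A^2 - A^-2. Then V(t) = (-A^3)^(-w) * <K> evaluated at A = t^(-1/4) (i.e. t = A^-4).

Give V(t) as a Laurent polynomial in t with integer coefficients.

-t^9 + 2*t^8 - 3*t^7 + 3*t^6 - 3*t^5 + 3*t^4 - t^3 + t^2

Derivation:
Braid: s1 s1 s1 s2 s1^-1 s2 s2 s2 on 3 strands, 8 crossings.
Writhe w = (#positive) - (#negative) = 7 - 1 = 6.
State-sum expansion of <K>. There are 2^8 = 256 states.
Each crossing splits two ways (0=vertical, 1=horizontal). The state's weight is A^(#A-smoothings - #B-smoothings) * d^(loops - 1).
Tabulate the states by total A-exponent and number of loops L (A-exp: L × count):
  A^8: L=2 ×1
  A^6: L=1 ×4, L=3 ×4
  A^4: L=2 ×25, L=4 ×3
  A^2: L=1 ×21, L=3 ×34, L=5 ×1
  A^0: L=2 ×48, L=4 ×22
  A^-2: L=3 ×49, L=5 ×7
  A^-4: L=4 ×27, L=6 ×1
  A^-6: L=5 ×8
  A^-8: L=6 ×1
Each group contributes A^e * Σ count * d^(L-1):
Powers of d = -A^2 - A^-2: d^2 = A^4 + 2 + A^-4; d^3 = -A^6 - 3*A^2 - 3*A^-2 - A^-6; d^4 = A^8 + 4*A^4 + 6 + 4*A^-4 + A^-8; d^5 = -A^10 - 5*A^6 - 10*A^2 - 10*A^-2 - 5*A^-6 - A^-10.
  A^8 * (d) = -A^10 - A^6
  A^6 * (4 + 4*d^2) = 4*A^10 + 12*A^6 + 4*A^2
  A^4 * (25*d + 3*d^3) = -3*A^10 - 34*A^6 - 34*A^2 - 3*A^-2
  A^2 * (21 + 34*d^2 + d^4) = A^10 + 38*A^6 + 95*A^2 + 38*A^-2 + A^-6
  A^0 * (48*d + 22*d^3) = -22*A^6 - 114*A^2 - 114*A^-2 - 22*A^-6
  A^-2 * (49*d^2 + 7*d^4) = 7*A^6 + 77*A^2 + 140*A^-2 + 77*A^-6 + 7*A^-10
  A^-4 * (27*d^3 + d^5) = -A^6 - 32*A^2 - 91*A^-2 - 91*A^-6 - 32*A^-10 - A^-14
  A^-6 * (8*d^4) = 8*A^2 + 32*A^-2 + 48*A^-6 + 32*A^-10 + 8*A^-14
  A^-8 * (d^5) = -A^2 - 5*A^-2 - 10*A^-6 - 10*A^-10 - 5*A^-14 - A^-18
Summing the groups: <K> = A^10 - A^6 + 3*A^2 - 3*A^-2 + 3*A^-6 - 3*A^-10 + 2*A^-14 - A^-18
Normalise by the writhe: (-A^3)^(-w) = (-A^3)^(-6) = A^-18, so f(A) = A^-18 * <K> = A^-8 - A^-12 + 3*A^-16 - 3*A^-20 + 3*A^-24 - 3*A^-28 + 2*A^-32 - A^-36.
Substitute A = t^(-1/4), i.e. A^e → t^(-e/4): V(t) = -t^9 + 2*t^8 - 3*t^7 + 3*t^6 - 3*t^5 + 3*t^4 - t^3 + t^2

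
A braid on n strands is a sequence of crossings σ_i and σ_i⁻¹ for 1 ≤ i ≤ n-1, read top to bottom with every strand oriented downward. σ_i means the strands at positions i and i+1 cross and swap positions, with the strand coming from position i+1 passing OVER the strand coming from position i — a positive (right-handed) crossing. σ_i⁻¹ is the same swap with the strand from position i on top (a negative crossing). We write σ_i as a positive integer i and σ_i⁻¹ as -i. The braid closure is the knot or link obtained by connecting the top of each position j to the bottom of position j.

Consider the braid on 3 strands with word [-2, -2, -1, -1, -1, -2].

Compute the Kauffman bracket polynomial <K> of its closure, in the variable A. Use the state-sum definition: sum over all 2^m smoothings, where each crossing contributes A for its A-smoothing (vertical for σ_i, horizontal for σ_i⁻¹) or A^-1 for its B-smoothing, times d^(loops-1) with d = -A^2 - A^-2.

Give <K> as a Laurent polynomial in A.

Braid: s2^-1 s2^-1 s1^-1 s1^-1 s1^-1 s2^-1 on 3 strands, 6 crossings.
Writhe w = (#positive) - (#negative) = 0 - 6 = -6.
Enumerate smoothing states for the bracket polynomial. There are 2^6 = 64 states.
For each crossing: s=0 is the vertical smoothing, s=1 horizontal. Crossing k contributes A^(sign_k * (1 - 2*s_k)); loop factor d = -A^2 - A^-2.
Tabulate the states by total A-exponent and number of loops L (A-exp: L × count):
  A^6: L=5 ×1
  A^4: L=4 ×6
  A^2: L=3 ×15
  A^0: L=2 ×18, L=4 ×2
  A^-2: L=1 ×9, L=3 ×6
  A^-4: L=2 ×6
  A^-6: L=3 ×1
Each group contributes A^e * Σ count * d^(L-1):
Powers of d = -A^2 - A^-2: d^2 = A^4 + 2 + A^-4; d^3 = -A^6 - 3*A^2 - 3*A^-2 - A^-6; d^4 = A^8 + 4*A^4 + 6 + 4*A^-4 + A^-8.
  A^6 * (d^4) = A^14 + 4*A^10 + 6*A^6 + 4*A^2 + A^-2
  A^4 * (6*d^3) = -6*A^10 - 18*A^6 - 18*A^2 - 6*A^-2
  A^2 * (15*d^2) = 15*A^6 + 30*A^2 + 15*A^-2
  A^0 * (18*d + 2*d^3) = -2*A^6 - 24*A^2 - 24*A^-2 - 2*A^-6
  A^-2 * (9 + 6*d^2) = 6*A^2 + 21*A^-2 + 6*A^-6
  A^-4 * (6*d) = -6*A^-2 - 6*A^-6
  A^-6 * (d^2) = A^-2 + 2*A^-6 + A^-10
Summing the groups: <K> = A^14 - 2*A^10 + A^6 - 2*A^2 + 2*A^-2 + A^-10

Answer: A^14 - 2*A^10 + A^6 - 2*A^2 + 2*A^-2 + A^-10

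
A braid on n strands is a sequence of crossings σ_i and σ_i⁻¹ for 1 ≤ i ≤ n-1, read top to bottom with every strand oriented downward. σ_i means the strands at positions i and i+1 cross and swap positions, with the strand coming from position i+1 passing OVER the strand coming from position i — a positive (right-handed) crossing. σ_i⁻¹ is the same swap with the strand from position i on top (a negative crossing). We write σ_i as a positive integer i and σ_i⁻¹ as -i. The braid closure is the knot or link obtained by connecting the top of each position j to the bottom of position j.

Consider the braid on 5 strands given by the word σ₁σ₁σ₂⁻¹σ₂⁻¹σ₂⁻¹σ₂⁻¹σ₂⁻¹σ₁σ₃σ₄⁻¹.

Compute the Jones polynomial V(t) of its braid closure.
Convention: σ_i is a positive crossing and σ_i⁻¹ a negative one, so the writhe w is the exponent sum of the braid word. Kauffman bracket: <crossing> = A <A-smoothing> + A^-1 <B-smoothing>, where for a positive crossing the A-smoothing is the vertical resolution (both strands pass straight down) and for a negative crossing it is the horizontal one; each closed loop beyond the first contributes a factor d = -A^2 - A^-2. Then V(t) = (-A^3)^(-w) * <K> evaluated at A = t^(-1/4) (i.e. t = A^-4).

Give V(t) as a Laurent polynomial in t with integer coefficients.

The presented braid s1 s1 s2^-1 s2^-1 s2^-1 s2^-1 s2^-1 s1 s3 s4^-1 on 5 strands reduces by inverse Markov moves (closure unchanged at each step):
  Destabilize: the word has the form β·s4^-1 where s4^-1 occurs only as the final letter (β ∈ B_4); drop it and the last strand → 4 strands.
  Destabilize: the word has the form β·s3 where s3 occurs only as the final letter (β ∈ B_3); drop it and the last strand → 3 strands.
Reduced to β = s1 s1 s2^-1 s2^-1 s2^-1 s2^-1 s2^-1 s1 on 3 strands, 8 crossings.
Compute on β:
Braid: s1 s1 s2^-1 s2^-1 s2^-1 s2^-1 s2^-1 s1 on 3 strands, 8 crossings.
Writhe w = (#positive) - (#negative) = 3 - 5 = -2.
State-sum expansion of <K>. There are 2^8 = 256 states.
For each crossing: s=0 is the vertical smoothing, s=1 horizontal. Crossing k contributes A^(sign_k * (1 - 2*s_k)); loop factor d = -A^2 - A^-2.
Tabulate the states by total A-exponent and number of loops L (A-exp: L × count):
  A^8: L=6 ×1
  A^6: L=5 ×8
  A^4: L=4 ×25, L=6 ×3
  A^2: L=3 ×40, L=5 ×15, L=7 ×1
  A^0: L=2 ×35, L=4 ×30, L=6 ×5
  A^-2: L=1 ×15, L=3 ×31, L=5 ×10
  A^-4: L=2 ×18, L=4 ×10
  A^-6: L=3 ×8
  A^-8: L=4 ×1
Each group contributes A^e * Σ count * d^(L-1):
Powers of d = -A^2 - A^-2: d^2 = A^4 + 2 + A^-4; d^3 = -A^6 - 3*A^2 - 3*A^-2 - A^-6; d^4 = A^8 + 4*A^4 + 6 + 4*A^-4 + A^-8; d^5 = -A^10 - 5*A^6 - 10*A^2 - 10*A^-2 - 5*A^-6 - A^-10; d^6 = A^12 + 6*A^8 + 15*A^4 + 20 + 15*A^-4 + 6*A^-8 + A^-12.
  A^8 * (d^5) = -A^18 - 5*A^14 - 10*A^10 - 10*A^6 - 5*A^2 - A^-2
  A^6 * (8*d^4) = 8*A^14 + 32*A^10 + 48*A^6 + 32*A^2 + 8*A^-2
  A^4 * (25*d^3 + 3*d^5) = -3*A^14 - 40*A^10 - 105*A^6 - 105*A^2 - 40*A^-2 - 3*A^-6
  A^2 * (40*d^2 + 15*d^4 + d^6) = A^14 + 21*A^10 + 115*A^6 + 190*A^2 + 115*A^-2 + 21*A^-6 + A^-10
  A^0 * (35*d + 30*d^3 + 5*d^5) = -5*A^10 - 55*A^6 - 175*A^2 - 175*A^-2 - 55*A^-6 - 5*A^-10
  A^-2 * (15 + 31*d^2 + 10*d^4) = 10*A^6 + 71*A^2 + 137*A^-2 + 71*A^-6 + 10*A^-10
  A^-4 * (18*d + 10*d^3) = -10*A^2 - 48*A^-2 - 48*A^-6 - 10*A^-10
  A^-6 * (8*d^2) = 8*A^-2 + 16*A^-6 + 8*A^-10
  A^-8 * (d^3) = -A^-2 - 3*A^-6 - 3*A^-10 - A^-14
Summing the groups: <K> = -A^18 + A^14 - 2*A^10 + 3*A^6 - 2*A^2 + 3*A^-2 - A^-6 + A^-10 - A^-14
Normalise by the writhe: (-A^3)^(-w) = (-A^3)^(2) = A^6, so f(A) = A^6 * <K> = -A^24 + A^20 - 2*A^16 + 3*A^12 - 2*A^8 + 3*A^4 - 1 + A^-4 - A^-8.
Substitute A = t^(-1/4), i.e. A^e → t^(-e/4): V(t) = -t^2 + t - 1 + 3*t^-1 - 2*t^-2 + 3*t^-3 - 2*t^-4 + t^-5 - t^-6

Answer: -t^2 + t - 1 + 3*t^-1 - 2*t^-2 + 3*t^-3 - 2*t^-4 + t^-5 - t^-6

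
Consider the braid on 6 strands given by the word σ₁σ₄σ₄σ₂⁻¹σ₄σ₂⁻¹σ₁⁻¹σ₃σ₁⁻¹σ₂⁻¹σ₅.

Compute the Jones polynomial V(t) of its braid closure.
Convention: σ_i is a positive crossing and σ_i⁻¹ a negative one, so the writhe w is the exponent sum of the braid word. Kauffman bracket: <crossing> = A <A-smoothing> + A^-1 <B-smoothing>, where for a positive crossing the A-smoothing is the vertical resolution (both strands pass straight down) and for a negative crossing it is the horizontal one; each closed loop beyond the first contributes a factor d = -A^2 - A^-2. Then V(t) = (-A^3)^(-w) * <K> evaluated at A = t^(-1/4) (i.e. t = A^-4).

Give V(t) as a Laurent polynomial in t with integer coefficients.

-t^3 + 2*t^2 - 3*t + 4 - 3*t^-1 + 4*t^-2 - 2*t^-3 + t^-4 - t^-5

Derivation:
The presented braid s1 s4 s4 s2^-1 s4 s2^-1 s1^-1 s3 s1^-1 s2^-1 s5 on 6 strands reduces by inverse Markov moves (closure unchanged at each step):
  Destabilize: the word has the form β·s5 where s5 occurs only as the final letter (β ∈ B_5); drop it and the last strand → 5 strands.
Reduced to β = s1 s4 s4 s2^-1 s4 s2^-1 s1^-1 s3 s1^-1 s2^-1 on 5 strands, 10 crossings.
Compute on β:
Braid: s1 s4 s4 s2^-1 s4 s2^-1 s1^-1 s3 s1^-1 s2^-1 on 5 strands, 10 crossings.
Writhe w = (#positive) - (#negative) = 5 - 5 = 0.
State-sum expansion of <K>. There are 2^10 = 1024 states.
For each crossing: s=0 is the vertical smoothing, s=1 horizontal. Crossing k contributes A^(sign_k * (1 - 2*s_k)); loop factor d = -A^2 - A^-2.
Tabulate the states by total A-exponent and number of loops L (A-exp: L × count):
  A^10: L=6 ×1
  A^8: L=5 ×10
  A^6: L=4 ×40, L=6 ×5
  A^4: L=3 ×80, L=5 ×39, L=7 ×1
  A^2: L=2 ×79, L=4 ×117, L=6 ×14
  A^0: L=1 ×30, L=3 ×158, L=5 ×62, L=7 ×2
  A^-2: L=2 ×84, L=4 ×111, L=6 ×15
  A^-4: L=1 ×9, L=3 ×74, L=5 ×36, L=7 ×1
  A^-6: L=2 ×12, L=4 ×29, L=6 ×4
  A^-8: L=3 ×6, L=5 ×4
  A^-10: L=4 ×1
Each group contributes A^e * Σ count * d^(L-1):
Powers of d = -A^2 - A^-2: d^2 = A^4 + 2 + A^-4; d^3 = -A^6 - 3*A^2 - 3*A^-2 - A^-6; d^4 = A^8 + 4*A^4 + 6 + 4*A^-4 + A^-8; d^5 = -A^10 - 5*A^6 - 10*A^2 - 10*A^-2 - 5*A^-6 - A^-10; d^6 = A^12 + 6*A^8 + 15*A^4 + 20 + 15*A^-4 + 6*A^-8 + A^-12.
  A^10 * (d^5) = -A^20 - 5*A^16 - 10*A^12 - 10*A^8 - 5*A^4 - 1
  A^8 * (10*d^4) = 10*A^16 + 40*A^12 + 60*A^8 + 40*A^4 + 10
  A^6 * (40*d^3 + 5*d^5) = -5*A^16 - 65*A^12 - 170*A^8 - 170*A^4 - 65 - 5*A^-4
  A^4 * (80*d^2 + 39*d^4 + d^6) = A^16 + 45*A^12 + 251*A^8 + 414*A^4 + 251 + 45*A^-4 + A^-8
  A^2 * (79*d + 117*d^3 + 14*d^5) = -14*A^12 - 187*A^8 - 570*A^4 - 570 - 187*A^-4 - 14*A^-8
  A^0 * (30 + 158*d^2 + 62*d^4 + 2*d^6) = 2*A^12 + 74*A^8 + 436*A^4 + 758 + 436*A^-4 + 74*A^-8 + 2*A^-12
  A^-2 * (84*d + 111*d^3 + 15*d^5) = -15*A^8 - 186*A^4 - 567 - 567*A^-4 - 186*A^-8 - 15*A^-12
  A^-4 * (9 + 74*d^2 + 36*d^4 + d^6) = A^8 + 42*A^4 + 233 + 393*A^-4 + 233*A^-8 + 42*A^-12 + A^-16
  A^-6 * (12*d + 29*d^3 + 4*d^5) = -4*A^4 - 49 - 139*A^-4 - 139*A^-8 - 49*A^-12 - 4*A^-16
  A^-8 * (6*d^2 + 4*d^4) = 4 + 22*A^-4 + 36*A^-8 + 22*A^-12 + 4*A^-16
  A^-10 * (d^3) = -A^-4 - 3*A^-8 - 3*A^-12 - A^-16
Summing the groups: <K> = -A^20 + A^16 - 2*A^12 + 4*A^8 - 3*A^4 + 4 - 3*A^-4 + 2*A^-8 - A^-12
Normalise by the writhe: (-A^3)^(-w) = (-A^3)^(0) = 1, so f(A) = 1 * <K> = -A^20 + A^16 - 2*A^12 + 4*A^8 - 3*A^4 + 4 - 3*A^-4 + 2*A^-8 - A^-12.
Substitute A = t^(-1/4), i.e. A^e → t^(-e/4): V(t) = -t^3 + 2*t^2 - 3*t + 4 - 3*t^-1 + 4*t^-2 - 2*t^-3 + t^-4 - t^-5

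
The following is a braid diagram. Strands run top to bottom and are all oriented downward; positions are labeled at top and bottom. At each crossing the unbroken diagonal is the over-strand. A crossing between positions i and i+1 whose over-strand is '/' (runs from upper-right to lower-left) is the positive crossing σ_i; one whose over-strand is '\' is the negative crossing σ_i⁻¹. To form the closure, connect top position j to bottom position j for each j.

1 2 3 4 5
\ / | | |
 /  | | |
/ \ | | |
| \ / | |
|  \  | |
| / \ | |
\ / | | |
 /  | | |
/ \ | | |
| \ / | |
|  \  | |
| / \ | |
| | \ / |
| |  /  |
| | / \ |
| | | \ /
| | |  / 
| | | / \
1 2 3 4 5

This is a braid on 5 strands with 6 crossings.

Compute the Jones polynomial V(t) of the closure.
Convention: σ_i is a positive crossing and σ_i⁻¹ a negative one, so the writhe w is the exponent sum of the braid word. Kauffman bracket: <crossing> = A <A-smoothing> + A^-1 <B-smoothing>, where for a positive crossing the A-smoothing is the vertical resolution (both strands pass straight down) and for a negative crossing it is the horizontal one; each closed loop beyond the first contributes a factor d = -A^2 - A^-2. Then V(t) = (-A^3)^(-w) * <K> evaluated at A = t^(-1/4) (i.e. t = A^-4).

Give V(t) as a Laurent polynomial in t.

Reading the diagram top to bottom ('/'-over between positions i,i+1 = s_i, '\'-over = s_i^-1): braid word = s1 s2^-1 s1 s2^-1 s3 s4.
The presented braid s1 s2^-1 s1 s2^-1 s3 s4 on 5 strands reduces by inverse Markov moves (closure unchanged at each step):
  Destabilize: the word has the form β·s4 where s4 occurs only as the final letter (β ∈ B_4); drop it and the last strand → 4 strands.
  Destabilize: the word has the form β·s3 where s3 occurs only as the final letter (β ∈ B_3); drop it and the last strand → 3 strands.
Reduced to β = s1 s2^-1 s1 s2^-1 on 3 strands, 4 crossings.
Compute on β:
Braid: s1 s2^-1 s1 s2^-1 on 3 strands, 4 crossings.
Writhe w = (#positive) - (#negative) = 2 - 2 = 0.
State-sum expansion of <K>. There are 2^4 = 16 states.
Each crossing splits two ways (0=vertical, 1=horizontal). The state's weight is A^(#A-smoothings - #B-smoothings) * d^(loops - 1).
  state 0000: A-exp=+0, loops=3, term = A^0 * d^2
  state 0001: A-exp=+2, loops=2, term = A^2 * d^1
  state 0010: A-exp=-2, loops=2, term = A^-2 * d^1
  state 0011: A-exp=+0, loops=1, term = A^0 * d^0
  state 0100: A-exp=+2, loops=2, term = A^2 * d^1
  state 0101: A-exp=+4, loops=3, term = A^4 * d^2
  state 0110: A-exp=+0, loops=1, term = A^0 * d^0
  state 0111: A-exp=+2, loops=2, term = A^2 * d^1
  state 1000: A-exp=-2, loops=2, term = A^-2 * d^1
  state 1001: A-exp=+0, loops=1, term = A^0 * d^0
  state 1010: A-exp=-4, loops=3, term = A^-4 * d^2
  state 1011: A-exp=-2, loops=2, term = A^-2 * d^1
  state 1100: A-exp=+0, loops=1, term = A^0 * d^0
  state 1101: A-exp=+2, loops=2, term = A^2 * d^1
  state 1110: A-exp=-2, loops=2, term = A^-2 * d^1
  state 1111: A-exp=+0, loops=1, term = A^0 * d^0
Collect the terms by A-exponent (count of states per loop number):
Powers of d = -A^2 - A^-2: d^2 = A^4 + 2 + A^-4.
  A^4 * (d^2) = A^8 + 2*A^4 + 1
  A^2 * (4*d) = -4*A^4 - 4
  A^0 * (5 + d^2) = A^4 + 7 + A^-4
  A^-2 * (4*d) = -4 - 4*A^-4
  A^-4 * (d^2) = 1 + 2*A^-4 + A^-8
Summing the groups: <K> = A^8 - A^4 + 1 - A^-4 + A^-8
Normalise by the writhe: (-A^3)^(-w) = (-A^3)^(0) = 1, so f(A) = 1 * <K> = A^8 - A^4 + 1 - A^-4 + A^-8.
Substitute A = t^(-1/4), i.e. A^e → t^(-e/4): V(t) = t^2 - t + 1 - t^-1 + t^-2

Answer: t^2 - t + 1 - t^-1 + t^-2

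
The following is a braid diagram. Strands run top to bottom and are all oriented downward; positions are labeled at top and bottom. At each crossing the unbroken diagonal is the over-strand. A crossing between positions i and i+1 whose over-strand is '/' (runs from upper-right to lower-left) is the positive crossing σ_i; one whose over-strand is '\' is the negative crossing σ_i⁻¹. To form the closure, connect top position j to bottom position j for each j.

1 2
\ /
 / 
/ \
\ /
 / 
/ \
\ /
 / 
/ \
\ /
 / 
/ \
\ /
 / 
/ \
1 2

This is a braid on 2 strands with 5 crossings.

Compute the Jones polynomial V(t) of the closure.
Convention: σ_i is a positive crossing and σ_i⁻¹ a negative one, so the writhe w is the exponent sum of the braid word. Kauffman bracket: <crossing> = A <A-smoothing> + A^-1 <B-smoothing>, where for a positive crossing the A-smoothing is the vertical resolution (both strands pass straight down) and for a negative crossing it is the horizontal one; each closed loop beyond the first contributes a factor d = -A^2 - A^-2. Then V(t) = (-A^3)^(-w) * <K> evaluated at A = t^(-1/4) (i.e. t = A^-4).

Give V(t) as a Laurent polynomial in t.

Reading the diagram top to bottom ('/'-over between positions i,i+1 = s_i, '\'-over = s_i^-1): braid word = s1 s1 s1 s1 s1.
Braid: s1 s1 s1 s1 s1 on 2 strands, 5 crossings.
Writhe w = (#positive) - (#negative) = 5 - 0 = 5.
State-sum expansion of <K>. There are 2^5 = 32 states.
For each crossing: s=0 is the vertical smoothing, s=1 horizontal. Crossing k contributes A^(sign_k * (1 - 2*s_k)); loop factor d = -A^2 - A^-2.
  state 00000: A-exp=+5, loops=2, term = A^5 * d^1
  state 00001: A-exp=+3, loops=1, term = A^3 * d^0
  state 00010: A-exp=+3, loops=1, term = A^3 * d^0
  state 00011: A-exp=+1, loops=2, term = A^1 * d^1
  state 00100: A-exp=+3, loops=1, term = A^3 * d^0
  state 00101: A-exp=+1, loops=2, term = A^1 * d^1
  state 00110: A-exp=+1, loops=2, term = A^1 * d^1
  state 00111: A-exp=-1, loops=3, term = A^-1 * d^2
  state 01000: A-exp=+3, loops=1, term = A^3 * d^0
  state 01001: A-exp=+1, loops=2, term = A^1 * d^1
  state 01010: A-exp=+1, loops=2, term = A^1 * d^1
  state 01011: A-exp=-1, loops=3, term = A^-1 * d^2
  state 01100: A-exp=+1, loops=2, term = A^1 * d^1
  state 01101: A-exp=-1, loops=3, term = A^-1 * d^2
  state 01110: A-exp=-1, loops=3, term = A^-1 * d^2
  state 01111: A-exp=-3, loops=4, term = A^-3 * d^3
  state 10000: A-exp=+3, loops=1, term = A^3 * d^0
  state 10001: A-exp=+1, loops=2, term = A^1 * d^1
  state 10010: A-exp=+1, loops=2, term = A^1 * d^1
  state 10011: A-exp=-1, loops=3, term = A^-1 * d^2
  state 10100: A-exp=+1, loops=2, term = A^1 * d^1
  state 10101: A-exp=-1, loops=3, term = A^-1 * d^2
  state 10110: A-exp=-1, loops=3, term = A^-1 * d^2
  state 10111: A-exp=-3, loops=4, term = A^-3 * d^3
  state 11000: A-exp=+1, loops=2, term = A^1 * d^1
  state 11001: A-exp=-1, loops=3, term = A^-1 * d^2
  state 11010: A-exp=-1, loops=3, term = A^-1 * d^2
  state 11011: A-exp=-3, loops=4, term = A^-3 * d^3
  state 11100: A-exp=-1, loops=3, term = A^-1 * d^2
  state 11101: A-exp=-3, loops=4, term = A^-3 * d^3
  state 11110: A-exp=-3, loops=4, term = A^-3 * d^3
  state 11111: A-exp=-5, loops=5, term = A^-5 * d^4
Collect the terms by A-exponent (count of states per loop number):
Powers of d = -A^2 - A^-2: d^2 = A^4 + 2 + A^-4; d^3 = -A^6 - 3*A^2 - 3*A^-2 - A^-6; d^4 = A^8 + 4*A^4 + 6 + 4*A^-4 + A^-8.
  A^5 * (d) = -A^7 - A^3
  A^3 * (5) = 5*A^3
  A^1 * (10*d) = -10*A^3 - 10*A^-1
  A^-1 * (10*d^2) = 10*A^3 + 20*A^-1 + 10*A^-5
  A^-3 * (5*d^3) = -5*A^3 - 15*A^-1 - 15*A^-5 - 5*A^-9
  A^-5 * (d^4) = A^3 + 4*A^-1 + 6*A^-5 + 4*A^-9 + A^-13
Summing the groups: <K> = -A^7 - A^-1 + A^-5 - A^-9 + A^-13
Normalise by the writhe: (-A^3)^(-w) = (-A^3)^(-5) = -A^-15, so f(A) = -A^-15 * <K> = A^-8 + A^-16 - A^-20 + A^-24 - A^-28.
Substitute A = t^(-1/4), i.e. A^e → t^(-e/4): V(t) = -t^7 + t^6 - t^5 + t^4 + t^2

Answer: -t^7 + t^6 - t^5 + t^4 + t^2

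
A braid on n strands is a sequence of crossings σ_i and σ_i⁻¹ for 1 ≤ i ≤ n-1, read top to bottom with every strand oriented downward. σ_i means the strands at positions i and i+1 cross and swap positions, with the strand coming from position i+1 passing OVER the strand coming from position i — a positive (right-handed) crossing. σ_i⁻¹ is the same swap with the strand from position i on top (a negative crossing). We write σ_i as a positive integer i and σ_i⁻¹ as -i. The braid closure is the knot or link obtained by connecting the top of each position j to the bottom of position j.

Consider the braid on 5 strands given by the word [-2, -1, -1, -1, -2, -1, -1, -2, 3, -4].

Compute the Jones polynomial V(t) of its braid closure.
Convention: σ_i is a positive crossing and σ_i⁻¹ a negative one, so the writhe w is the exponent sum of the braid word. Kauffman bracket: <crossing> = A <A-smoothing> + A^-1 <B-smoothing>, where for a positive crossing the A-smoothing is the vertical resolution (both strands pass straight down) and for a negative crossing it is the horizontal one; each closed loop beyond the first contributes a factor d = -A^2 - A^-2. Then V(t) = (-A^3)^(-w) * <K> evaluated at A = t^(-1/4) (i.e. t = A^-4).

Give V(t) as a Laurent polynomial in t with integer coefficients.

t^-3 + t^-5 - t^-8

Derivation:
The presented braid s2^-1 s1^-1 s1^-1 s1^-1 s2^-1 s1^-1 s1^-1 s2^-1 s3 s4^-1 on 5 strands reduces by inverse Markov moves (closure unchanged at each step):
  Destabilize: the word has the form β·s4^-1 where s4^-1 occurs only as the final letter (β ∈ B_4); drop it and the last strand → 4 strands.
  Destabilize: the word has the form β·s3 where s3 occurs only as the final letter (β ∈ B_3); drop it and the last strand → 3 strands.
Reduced to β = s2^-1 s1^-1 s1^-1 s1^-1 s2^-1 s1^-1 s1^-1 s2^-1 on 3 strands, 8 crossings.
Compute on β:
Braid: s2^-1 s1^-1 s1^-1 s1^-1 s2^-1 s1^-1 s1^-1 s2^-1 on 3 strands, 8 crossings.
Writhe w = (#positive) - (#negative) = 0 - 8 = -8.
Enumerate smoothing states for the bracket polynomial. There are 2^8 = 256 states.
For each crossing: s=0 is the vertical smoothing, s=1 horizontal. Crossing k contributes A^(sign_k * (1 - 2*s_k)); loop factor d = -A^2 - A^-2.
Tabulate the states by total A-exponent and number of loops L (A-exp: L × count):
  A^8: L=5 ×1
  A^6: L=4 ×7, L=6 ×1
  A^4: L=3 ×19, L=5 ×9
  A^2: L=2 ×24, L=4 ×31, L=6 ×1
  A^0: L=1 ×12, L=3 ×53, L=5 ×5
  A^-2: L=2 ×45, L=4 ×11
  A^-4: L=1 ×15, L=3 ×13
  A^-6: L=2 ×8
  A^-8: L=3 ×1
Each group contributes A^e * Σ count * d^(L-1):
Powers of d = -A^2 - A^-2: d^2 = A^4 + 2 + A^-4; d^3 = -A^6 - 3*A^2 - 3*A^-2 - A^-6; d^4 = A^8 + 4*A^4 + 6 + 4*A^-4 + A^-8; d^5 = -A^10 - 5*A^6 - 10*A^2 - 10*A^-2 - 5*A^-6 - A^-10.
  A^8 * (d^4) = A^16 + 4*A^12 + 6*A^8 + 4*A^4 + 1
  A^6 * (7*d^3 + d^5) = -A^16 - 12*A^12 - 31*A^8 - 31*A^4 - 12 - A^-4
  A^4 * (19*d^2 + 9*d^4) = 9*A^12 + 55*A^8 + 92*A^4 + 55 + 9*A^-4
  A^2 * (24*d + 31*d^3 + d^5) = -A^12 - 36*A^8 - 127*A^4 - 127 - 36*A^-4 - A^-8
  A^0 * (12 + 53*d^2 + 5*d^4) = 5*A^8 + 73*A^4 + 148 + 73*A^-4 + 5*A^-8
  A^-2 * (45*d + 11*d^3) = -11*A^4 - 78 - 78*A^-4 - 11*A^-8
  A^-4 * (15 + 13*d^2) = 13 + 41*A^-4 + 13*A^-8
  A^-6 * (8*d) = -8*A^-4 - 8*A^-8
  A^-8 * (d^2) = A^-4 + 2*A^-8 + A^-12
Summing the groups: <K> = -A^8 + A^-4 + A^-12
Normalise by the writhe: (-A^3)^(-w) = (-A^3)^(8) = A^24, so f(A) = A^24 * <K> = -A^32 + A^20 + A^12.
Substitute A = t^(-1/4), i.e. A^e → t^(-e/4): V(t) = t^-3 + t^-5 - t^-8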